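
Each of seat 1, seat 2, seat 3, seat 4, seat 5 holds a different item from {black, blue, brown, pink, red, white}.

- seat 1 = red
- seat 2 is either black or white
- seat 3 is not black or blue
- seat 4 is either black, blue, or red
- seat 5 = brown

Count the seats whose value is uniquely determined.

2

seat 1 must be red (only option left). Remove red from seat 3, seat 4.
seat 5 has just one choice, so seat 5 = brown. Strike brown from seat 3.
Determined: seat 1=red, seat 5=brown. The other seats each still have more than one consistent value. That makes 2.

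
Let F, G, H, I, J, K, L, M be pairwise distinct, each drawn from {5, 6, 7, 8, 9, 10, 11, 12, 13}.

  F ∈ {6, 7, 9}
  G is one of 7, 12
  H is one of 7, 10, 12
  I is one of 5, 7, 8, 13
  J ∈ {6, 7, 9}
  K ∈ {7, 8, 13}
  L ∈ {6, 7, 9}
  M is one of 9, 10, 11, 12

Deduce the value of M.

11

F, J, L between them cover only {6, 7, 9} — a naked triple. Remove those values from G, H, I, K, M.
G's domain is down to {12}, so G = 12. Eliminate 12 elsewhere: H, M.
H has just one choice, so H = 10. Eliminate 10 elsewhere: M.
So M = 11.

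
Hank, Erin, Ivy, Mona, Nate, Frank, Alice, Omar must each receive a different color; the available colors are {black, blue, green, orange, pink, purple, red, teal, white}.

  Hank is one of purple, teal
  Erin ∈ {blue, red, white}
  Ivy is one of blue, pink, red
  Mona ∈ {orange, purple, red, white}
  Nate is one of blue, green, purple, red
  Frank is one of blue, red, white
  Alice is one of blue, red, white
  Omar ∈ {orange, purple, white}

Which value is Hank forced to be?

Among the 8 variables, green fits only Nate (and all 8 values in {blue, green, orange, pink, purple, red, teal, white} must be used), so Nate = green.
The 7 still-open variables together cover exactly {blue, orange, pink, purple, red, teal, white} — 7 values for 7 variables — and pink appears only in Ivy's list, so Ivy = pink.
Among the 6 still-open variables, teal fits only Hank (and all 6 values in {blue, orange, purple, red, teal, white} must be used), so Hank = teal.

teal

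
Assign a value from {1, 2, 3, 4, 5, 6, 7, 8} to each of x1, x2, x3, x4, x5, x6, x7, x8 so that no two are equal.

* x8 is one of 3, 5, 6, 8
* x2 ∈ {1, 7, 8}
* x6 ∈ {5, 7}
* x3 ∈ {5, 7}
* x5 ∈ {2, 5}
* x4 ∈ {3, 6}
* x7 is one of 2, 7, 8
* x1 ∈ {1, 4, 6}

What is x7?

8

Among the 8 variables, 4 fits only x1 (and all 8 values in {1, 2, 3, 4, 5, 6, 7, 8} must be used), so x1 = 4.
The 7 still-open variables draw from only 7 values {1, 2, 3, 5, 6, 7, 8}, so each is used; only x2 can be 1, hence x2 = 1.
The 2 variables x3 and x6 are confined to {5, 7}, which locks those values in; drop them from x5, x7, x8.
That leaves x5 = 2. Strike 2 from x7.
So x7 = 8.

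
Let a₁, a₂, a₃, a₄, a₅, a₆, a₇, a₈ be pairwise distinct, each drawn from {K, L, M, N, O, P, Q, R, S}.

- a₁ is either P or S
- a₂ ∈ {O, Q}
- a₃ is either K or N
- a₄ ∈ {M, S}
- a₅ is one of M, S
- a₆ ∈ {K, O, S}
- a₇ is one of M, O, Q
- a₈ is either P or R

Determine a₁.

The 8 variables draw from only 8 values {K, M, N, O, P, Q, R, S}, so each is used; only a₃ can be N, hence a₃ = N.
The 7 still-open variables together cover exactly {K, M, O, P, Q, R, S} — 7 values for 7 variables — and K appears only in a₆'s list, so a₆ = K.
Among the 6 still-open variables, R fits only a₈ (and all 6 values in {M, O, P, Q, R, S} must be used), so a₈ = R.
Among the 5 still-open variables, P fits only a₁ (and all 5 values in {M, O, P, Q, S} must be used), so a₁ = P.

P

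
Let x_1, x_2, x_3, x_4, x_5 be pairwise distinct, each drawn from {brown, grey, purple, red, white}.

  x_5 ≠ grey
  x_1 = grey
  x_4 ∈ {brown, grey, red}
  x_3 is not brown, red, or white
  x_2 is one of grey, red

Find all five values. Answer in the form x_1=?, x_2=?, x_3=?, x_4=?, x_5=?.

x_1=grey, x_2=red, x_3=purple, x_4=brown, x_5=white

x_1 has just one choice, so x_1 = grey. Remove grey from x_2, x_3, x_4.
x_2's domain is down to {red}, so x_2 = red. So x_4, x_5 can't be red.
x_3 must be purple (only option left). So x_5 can't be purple.
x_4's domain is down to {brown}, so x_4 = brown. Strike brown from x_5.
That leaves x_5 = white.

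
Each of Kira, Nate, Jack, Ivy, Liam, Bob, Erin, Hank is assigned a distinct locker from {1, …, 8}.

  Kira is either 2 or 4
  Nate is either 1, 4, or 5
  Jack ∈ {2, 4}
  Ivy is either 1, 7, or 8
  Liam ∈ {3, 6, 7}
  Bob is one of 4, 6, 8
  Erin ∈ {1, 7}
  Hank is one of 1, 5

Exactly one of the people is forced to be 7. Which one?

Among the 8 variables, 3 fits only Liam (and all 8 values in {1, 2, 3, 4, 5, 6, 7, 8} must be used), so Liam = 3.
Among the 7 still-open variables, 6 fits only Bob (and all 7 values in {1, 2, 4, 5, 6, 7, 8} must be used), so Bob = 6.
The 6 still-open variables draw from only 6 values {1, 2, 4, 5, 7, 8}, so each is used; only Ivy can be 8, hence Ivy = 8.
Among the 5 still-open variables, 7 fits only Erin (and all 5 values in {1, 2, 4, 5, 7} must be used), so Erin = 7.

Erin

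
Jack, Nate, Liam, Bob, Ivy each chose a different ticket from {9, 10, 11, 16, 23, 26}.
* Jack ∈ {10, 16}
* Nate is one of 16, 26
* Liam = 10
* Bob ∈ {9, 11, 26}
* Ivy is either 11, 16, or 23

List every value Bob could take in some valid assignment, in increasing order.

9, 11

Liam has just one choice, so Liam = 10. So Jack can't be 10.
That leaves Jack = 16. Strike 16 from Nate, Ivy.
That leaves Nate = 26. So Bob can't be 26.
No further eliminations apply; Bob can still be any of 9, 11.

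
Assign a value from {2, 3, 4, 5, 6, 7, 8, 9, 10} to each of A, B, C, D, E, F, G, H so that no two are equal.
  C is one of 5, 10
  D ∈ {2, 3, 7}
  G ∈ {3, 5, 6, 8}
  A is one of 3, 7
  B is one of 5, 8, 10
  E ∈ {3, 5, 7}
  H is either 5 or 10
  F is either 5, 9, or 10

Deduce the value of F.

Among the 8 variables, 2 fits only D (and all 8 values in {2, 3, 5, 6, 7, 8, 9, 10} must be used), so D = 2.
The 7 still-open variables together cover exactly {3, 5, 6, 7, 8, 9, 10} — 7 values for 7 variables — and 6 appears only in G's list, so G = 6.
The 6 still-open variables together cover exactly {3, 5, 7, 8, 9, 10} — 6 values for 6 variables — and 8 appears only in B's list, so B = 8.
The 5 still-open variables together cover exactly {3, 5, 7, 9, 10} — 5 values for 5 variables — and 9 appears only in F's list, so F = 9.

9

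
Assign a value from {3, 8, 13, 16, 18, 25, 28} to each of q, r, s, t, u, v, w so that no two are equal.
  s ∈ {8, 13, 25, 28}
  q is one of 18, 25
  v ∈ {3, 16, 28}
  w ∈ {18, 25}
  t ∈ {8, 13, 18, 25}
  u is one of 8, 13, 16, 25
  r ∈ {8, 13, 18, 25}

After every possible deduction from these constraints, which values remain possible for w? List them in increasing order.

Among the 7 variables, 3 fits only v (and all 7 values in {3, 8, 13, 16, 18, 25, 28} must be used), so v = 3.
The 6 still-open variables draw from only 6 values {8, 13, 16, 18, 25, 28}, so each is used; only u can be 16, hence u = 16.
The 5 still-open variables together cover exactly {8, 13, 18, 25, 28} — 5 values for 5 variables — and 28 appears only in s's list, so s = 28.
q and w between them cover only {18, 25} — a naked pair. Remove those values from r, t.
No further eliminations apply; w can still be any of 18, 25.

18, 25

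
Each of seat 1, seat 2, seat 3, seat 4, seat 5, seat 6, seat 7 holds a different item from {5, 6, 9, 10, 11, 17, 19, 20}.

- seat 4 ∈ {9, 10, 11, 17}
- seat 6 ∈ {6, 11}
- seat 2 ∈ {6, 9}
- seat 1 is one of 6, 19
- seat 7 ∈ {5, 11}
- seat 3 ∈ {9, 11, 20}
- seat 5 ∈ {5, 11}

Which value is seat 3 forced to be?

20

seat 5 and seat 7 share exactly the 2 values {5, 11}; by pigeonhole those values go to them, so strike 5, 11 from seat 3, seat 4, seat 6.
seat 6's domain is down to {6}, so seat 6 = 6. Strike 6 from seat 1, seat 2.
seat 1 must be 19 (only option left).
seat 2 must be 9 (only option left). Strike 9 from seat 3, seat 4.
So seat 3 = 20.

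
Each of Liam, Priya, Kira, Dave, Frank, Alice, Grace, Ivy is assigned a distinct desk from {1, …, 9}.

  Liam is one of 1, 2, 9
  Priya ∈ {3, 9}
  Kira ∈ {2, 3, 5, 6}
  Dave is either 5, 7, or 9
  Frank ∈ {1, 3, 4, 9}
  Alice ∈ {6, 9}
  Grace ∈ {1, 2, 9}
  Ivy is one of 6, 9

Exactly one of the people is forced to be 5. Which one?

The 8 variables draw from only 8 values {1, 2, 3, 4, 5, 6, 7, 9}, so each is used; only Frank can be 4, hence Frank = 4.
The 7 still-open variables together cover exactly {1, 2, 3, 5, 6, 7, 9} — 7 values for 7 variables — and 7 appears only in Dave's list, so Dave = 7.
The 6 still-open variables draw from only 6 values {1, 2, 3, 5, 6, 9}, so each is used; only Kira can be 5, hence Kira = 5.

Kira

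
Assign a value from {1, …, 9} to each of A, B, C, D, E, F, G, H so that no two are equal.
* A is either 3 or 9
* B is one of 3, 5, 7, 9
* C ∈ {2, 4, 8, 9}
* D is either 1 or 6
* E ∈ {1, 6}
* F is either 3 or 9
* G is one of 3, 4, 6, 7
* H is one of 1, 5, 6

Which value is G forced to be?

4

A and F share exactly the 2 values {3, 9}; by pigeonhole those values go to them, so strike 3, 9 from B, C, G.
The 2 variables D and E are confined to {1, 6}, which locks those values in; drop them from G, H.
H's domain is down to {5}, so H = 5. Eliminate 5 elsewhere: B.
B must be 7 (only option left). So G can't be 7.
So G = 4.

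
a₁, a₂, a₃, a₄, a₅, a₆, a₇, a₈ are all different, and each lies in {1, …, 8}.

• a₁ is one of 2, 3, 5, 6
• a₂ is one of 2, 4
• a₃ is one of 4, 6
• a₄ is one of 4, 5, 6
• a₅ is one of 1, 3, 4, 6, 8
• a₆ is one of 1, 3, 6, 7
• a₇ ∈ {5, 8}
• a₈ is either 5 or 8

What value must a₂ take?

The 8 variables together cover exactly {1, 2, 3, 4, 5, 6, 7, 8} — 8 values for 8 variables — and 7 appears only in a₆'s list, so a₆ = 7.
Among the 7 still-open variables, 1 fits only a₅ (and all 7 values in {1, 2, 3, 4, 5, 6, 8} must be used), so a₅ = 1.
The 6 still-open variables together cover exactly {2, 3, 4, 5, 6, 8} — 6 values for 6 variables — and 3 appears only in a₁'s list, so a₁ = 3.
The 5 still-open variables draw from only 5 values {2, 4, 5, 6, 8}, so each is used; only a₂ can be 2, hence a₂ = 2.

2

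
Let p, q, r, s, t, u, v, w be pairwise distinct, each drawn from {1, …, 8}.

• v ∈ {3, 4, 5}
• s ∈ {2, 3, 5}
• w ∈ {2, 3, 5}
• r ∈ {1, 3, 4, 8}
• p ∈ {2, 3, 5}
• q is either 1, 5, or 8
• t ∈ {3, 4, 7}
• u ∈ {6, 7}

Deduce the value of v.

The 8 variables together cover exactly {1, 2, 3, 4, 5, 6, 7, 8} — 8 values for 8 variables — and 6 appears only in u's list, so u = 6.
The 7 still-open variables draw from only 7 values {1, 2, 3, 4, 5, 7, 8}, so each is used; only t can be 7, hence t = 7.
p, s, w share exactly the 3 values {2, 3, 5}; by pigeonhole those values go to them, so strike 2, 3, 5 from q, r, v.
So v = 4.

4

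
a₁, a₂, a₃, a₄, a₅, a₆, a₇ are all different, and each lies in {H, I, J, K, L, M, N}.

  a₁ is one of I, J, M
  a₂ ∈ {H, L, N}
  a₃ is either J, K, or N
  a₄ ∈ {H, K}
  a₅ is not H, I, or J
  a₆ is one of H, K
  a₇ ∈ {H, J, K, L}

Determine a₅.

M

The 7 variables draw from only 7 values {H, I, J, K, L, M, N}, so each is used; only a₁ can be I, hence a₁ = I.
The 6 still-open variables draw from only 6 values {H, J, K, L, M, N}, so each is used; only a₅ can be M, hence a₅ = M.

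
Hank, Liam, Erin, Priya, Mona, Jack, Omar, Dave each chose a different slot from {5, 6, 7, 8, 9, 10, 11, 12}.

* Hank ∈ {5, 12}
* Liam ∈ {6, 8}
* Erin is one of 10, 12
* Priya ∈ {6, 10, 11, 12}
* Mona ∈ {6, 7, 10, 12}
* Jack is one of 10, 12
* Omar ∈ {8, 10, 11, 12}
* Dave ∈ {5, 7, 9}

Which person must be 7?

Mona

Among the 8 variables, 9 fits only Dave (and all 8 values in {5, 6, 7, 8, 9, 10, 11, 12} must be used), so Dave = 9.
The 7 still-open variables draw from only 7 values {5, 6, 7, 8, 10, 11, 12}, so each is used; only Hank can be 5, hence Hank = 5.
Among the 6 still-open variables, 7 fits only Mona (and all 6 values in {6, 7, 8, 10, 11, 12} must be used), so Mona = 7.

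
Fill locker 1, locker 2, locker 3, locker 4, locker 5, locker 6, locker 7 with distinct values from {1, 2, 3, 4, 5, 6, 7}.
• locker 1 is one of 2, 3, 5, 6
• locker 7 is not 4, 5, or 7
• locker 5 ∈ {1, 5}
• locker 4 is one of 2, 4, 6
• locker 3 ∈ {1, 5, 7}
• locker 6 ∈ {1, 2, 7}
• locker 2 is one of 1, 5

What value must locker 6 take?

The 7 variables draw from only 7 values {1, 2, 3, 4, 5, 6, 7}, so each is used; only locker 4 can be 4, hence locker 4 = 4.
The 2 variables locker 2 and locker 5 are confined to {1, 5}, which locks those values in; drop them from locker 1, locker 3, locker 6, locker 7.
That leaves locker 3 = 7. So locker 6 can't be 7.
So locker 6 = 2.

2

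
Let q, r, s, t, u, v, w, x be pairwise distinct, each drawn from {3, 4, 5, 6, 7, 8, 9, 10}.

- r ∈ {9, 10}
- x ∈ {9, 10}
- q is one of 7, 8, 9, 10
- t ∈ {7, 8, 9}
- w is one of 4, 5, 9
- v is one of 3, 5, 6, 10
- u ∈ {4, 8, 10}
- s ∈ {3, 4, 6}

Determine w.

r and x share exactly the 2 values {9, 10}; by pigeonhole those values go to them, so strike 9, 10 from q, t, u, v, w.
q and t share exactly the 2 values {7, 8}; by pigeonhole those values go to them, so strike 7, 8 from u.
That leaves u = 4. Remove 4 from s, w.
So w = 5.

5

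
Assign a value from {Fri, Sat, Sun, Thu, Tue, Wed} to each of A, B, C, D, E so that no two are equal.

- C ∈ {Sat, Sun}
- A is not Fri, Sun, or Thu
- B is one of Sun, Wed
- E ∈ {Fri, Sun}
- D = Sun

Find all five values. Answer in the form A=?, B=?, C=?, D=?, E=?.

D's domain is down to {Sun}, so D = Sun. So B, C, E can't be Sun.
E has just one choice, so E = Fri.
B has just one choice, so B = Wed. So A can't be Wed.
C's domain is down to {Sat}, so C = Sat. Remove Sat from A.
That leaves A = Tue.

A=Tue, B=Wed, C=Sat, D=Sun, E=Fri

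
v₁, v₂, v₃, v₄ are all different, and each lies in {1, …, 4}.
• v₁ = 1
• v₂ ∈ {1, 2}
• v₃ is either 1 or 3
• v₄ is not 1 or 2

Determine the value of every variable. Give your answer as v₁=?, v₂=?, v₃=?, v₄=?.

v₁'s domain is down to {1}, so v₁ = 1. Remove 1 from v₂, v₃.
v₂'s domain is down to {2}, so v₂ = 2.
v₃'s domain is down to {3}, so v₃ = 3. Strike 3 from v₄.
v₄'s domain is down to {4}, so v₄ = 4.

v₁=1, v₂=2, v₃=3, v₄=4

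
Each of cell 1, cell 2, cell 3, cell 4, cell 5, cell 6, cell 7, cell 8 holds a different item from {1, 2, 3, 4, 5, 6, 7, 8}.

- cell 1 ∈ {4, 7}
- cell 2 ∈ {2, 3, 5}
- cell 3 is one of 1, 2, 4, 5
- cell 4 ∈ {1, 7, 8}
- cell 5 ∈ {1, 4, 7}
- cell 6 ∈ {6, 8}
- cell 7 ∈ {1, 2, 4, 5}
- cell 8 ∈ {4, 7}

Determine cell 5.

Among the 8 variables, 3 fits only cell 2 (and all 8 values in {1, 2, 3, 4, 5, 6, 7, 8} must be used), so cell 2 = 3.
The 7 still-open variables together cover exactly {1, 2, 4, 5, 6, 7, 8} — 7 values for 7 variables — and 6 appears only in cell 6's list, so cell 6 = 6.
The 6 still-open variables draw from only 6 values {1, 2, 4, 5, 7, 8}, so each is used; only cell 4 can be 8, hence cell 4 = 8.
The 2 variables cell 1 and cell 8 are confined to {4, 7}, which locks those values in; drop them from cell 3, cell 5, cell 7.
So cell 5 = 1.

1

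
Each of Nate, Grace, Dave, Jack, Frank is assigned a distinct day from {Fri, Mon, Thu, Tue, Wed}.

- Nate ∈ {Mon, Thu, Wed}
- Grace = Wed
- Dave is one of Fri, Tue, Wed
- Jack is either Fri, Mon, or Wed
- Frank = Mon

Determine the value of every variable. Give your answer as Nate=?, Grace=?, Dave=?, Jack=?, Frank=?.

Nate=Thu, Grace=Wed, Dave=Tue, Jack=Fri, Frank=Mon

Grace's domain is down to {Wed}, so Grace = Wed. Strike Wed from Nate, Dave, Jack.
Frank has just one choice, so Frank = Mon. Remove Mon from Nate, Jack.
Nate has just one choice, so Nate = Thu.
Jack's domain is down to {Fri}, so Jack = Fri. Eliminate Fri elsewhere: Dave.
That leaves Dave = Tue.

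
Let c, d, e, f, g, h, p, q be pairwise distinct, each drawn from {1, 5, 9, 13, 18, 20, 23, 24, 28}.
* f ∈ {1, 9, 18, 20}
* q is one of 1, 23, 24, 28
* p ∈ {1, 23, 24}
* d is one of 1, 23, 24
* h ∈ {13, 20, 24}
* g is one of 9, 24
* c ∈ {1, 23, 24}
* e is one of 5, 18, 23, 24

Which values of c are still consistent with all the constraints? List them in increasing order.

The 3 variables c, d, p are confined to {1, 23, 24}, which locks those values in; drop them from e, f, g, h, q.
g's domain is down to {9}, so g = 9. Remove 9 from f.
q's domain is down to {28}, so q = 28.
No further eliminations apply; c can still be any of 1, 23, 24.

1, 23, 24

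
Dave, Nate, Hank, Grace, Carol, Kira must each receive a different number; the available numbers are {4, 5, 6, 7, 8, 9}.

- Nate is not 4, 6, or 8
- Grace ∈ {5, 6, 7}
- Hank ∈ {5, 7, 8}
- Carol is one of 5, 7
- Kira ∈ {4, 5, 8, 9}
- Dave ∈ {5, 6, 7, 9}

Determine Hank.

Among the 6 variables, 4 fits only Kira (and all 6 values in {4, 5, 6, 7, 8, 9} must be used), so Kira = 4.
Among the 5 still-open variables, 8 fits only Hank (and all 5 values in {5, 6, 7, 8, 9} must be used), so Hank = 8.

8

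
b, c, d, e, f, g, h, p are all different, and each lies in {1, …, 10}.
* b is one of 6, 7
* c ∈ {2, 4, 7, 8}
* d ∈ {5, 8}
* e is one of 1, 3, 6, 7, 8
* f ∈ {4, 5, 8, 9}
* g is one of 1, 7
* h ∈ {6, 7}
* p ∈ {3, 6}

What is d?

b and h share exactly the 2 values {6, 7}; by pigeonhole those values go to them, so strike 6, 7 from c, e, g, p.
g must be 1 (only option left). So e can't be 1.
p's domain is down to {3}, so p = 3. Strike 3 from e.
e has just one choice, so e = 8. Remove 8 from c, d, f.
So d = 5.

5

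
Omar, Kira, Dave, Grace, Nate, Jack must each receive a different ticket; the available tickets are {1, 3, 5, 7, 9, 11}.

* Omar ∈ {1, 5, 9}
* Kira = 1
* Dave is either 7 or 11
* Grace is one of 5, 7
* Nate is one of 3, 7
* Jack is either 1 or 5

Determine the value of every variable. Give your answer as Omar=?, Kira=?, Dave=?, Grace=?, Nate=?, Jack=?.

Kira must be 1 (only option left). So Omar, Jack can't be 1.
Jack must be 5 (only option left). So Omar, Grace can't be 5.
Omar must be 9 (only option left).
Grace's domain is down to {7}, so Grace = 7. Remove 7 from Dave, Nate.
Nate's domain is down to {3}, so Nate = 3.
Dave has just one choice, so Dave = 11.

Omar=9, Kira=1, Dave=11, Grace=7, Nate=3, Jack=5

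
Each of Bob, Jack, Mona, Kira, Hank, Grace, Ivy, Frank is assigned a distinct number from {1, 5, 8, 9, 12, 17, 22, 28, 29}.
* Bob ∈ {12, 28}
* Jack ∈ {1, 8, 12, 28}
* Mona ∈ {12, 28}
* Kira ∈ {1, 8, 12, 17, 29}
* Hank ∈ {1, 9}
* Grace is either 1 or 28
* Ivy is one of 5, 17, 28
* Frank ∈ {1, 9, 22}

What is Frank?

22

Bob and Mona between them cover only {12, 28} — a naked pair. Remove those values from Jack, Kira, Grace, Ivy.
Grace has just one choice, so Grace = 1. Strike 1 from Jack, Kira, Hank, Frank.
That leaves Jack = 8. Eliminate 8 elsewhere: Kira.
That leaves Hank = 9. So Frank can't be 9.
So Frank = 22.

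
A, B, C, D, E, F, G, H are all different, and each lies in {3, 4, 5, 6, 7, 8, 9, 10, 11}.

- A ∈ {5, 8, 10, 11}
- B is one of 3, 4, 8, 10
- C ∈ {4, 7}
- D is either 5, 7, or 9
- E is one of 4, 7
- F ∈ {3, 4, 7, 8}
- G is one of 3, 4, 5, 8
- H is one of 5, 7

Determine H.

5

The 8 variables together cover exactly {3, 4, 5, 7, 8, 9, 10, 11} — 8 values for 8 variables — and 9 appears only in D's list, so D = 9.
The 7 still-open variables together cover exactly {3, 4, 5, 7, 8, 10, 11} — 7 values for 7 variables — and 11 appears only in A's list, so A = 11.
The 6 still-open variables together cover exactly {3, 4, 5, 7, 8, 10} — 6 values for 6 variables — and 10 appears only in B's list, so B = 10.
C and E between them cover only {4, 7} — a naked pair. Remove those values from F, G, H.
So H = 5.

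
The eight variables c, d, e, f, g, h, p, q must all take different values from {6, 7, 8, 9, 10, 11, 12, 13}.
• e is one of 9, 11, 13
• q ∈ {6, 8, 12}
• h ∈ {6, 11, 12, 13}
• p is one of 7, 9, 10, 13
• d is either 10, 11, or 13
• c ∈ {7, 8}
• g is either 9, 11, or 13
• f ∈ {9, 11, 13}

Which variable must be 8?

The 3 variables e, f, g are confined to {9, 11, 13}, which locks those values in; drop them from d, h, p.
d's domain is down to {10}, so d = 10. Remove 10 from p.
p must be 7 (only option left). Eliminate 7 elsewhere: c.
So 8 goes to c.

c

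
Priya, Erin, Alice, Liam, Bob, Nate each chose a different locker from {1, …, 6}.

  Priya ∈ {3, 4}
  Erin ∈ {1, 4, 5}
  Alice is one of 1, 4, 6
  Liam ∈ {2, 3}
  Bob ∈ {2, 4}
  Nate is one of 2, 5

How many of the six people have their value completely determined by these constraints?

The 6 variables draw from only 6 values {1, 2, 3, 4, 5, 6}, so each is used; only Alice can be 6, hence Alice = 6.
Among the 5 still-open variables, 1 fits only Erin (and all 5 values in {1, 2, 3, 4, 5} must be used), so Erin = 1.
The 4 still-open variables draw from only 4 values {2, 3, 4, 5}, so each is used; only Nate can be 5, hence Nate = 5.
Determined: Erin=1, Alice=6, Nate=5. The other people each still have more than one consistent value. That makes 3.

3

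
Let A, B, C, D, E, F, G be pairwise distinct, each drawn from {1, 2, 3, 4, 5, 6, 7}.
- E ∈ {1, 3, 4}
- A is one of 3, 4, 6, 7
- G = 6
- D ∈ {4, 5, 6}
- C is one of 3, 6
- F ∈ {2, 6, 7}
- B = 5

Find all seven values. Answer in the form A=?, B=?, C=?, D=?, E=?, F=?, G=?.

A=7, B=5, C=3, D=4, E=1, F=2, G=6

B must be 5 (only option left). Eliminate 5 elsewhere: D.
G must be 6 (only option left). Remove 6 from A, C, D, F.
That leaves C = 3. Strike 3 from A, E.
D has just one choice, so D = 4. Eliminate 4 elsewhere: A, E.
E must be 1 (only option left).
A has just one choice, so A = 7. Remove 7 from F.
F's domain is down to {2}, so F = 2.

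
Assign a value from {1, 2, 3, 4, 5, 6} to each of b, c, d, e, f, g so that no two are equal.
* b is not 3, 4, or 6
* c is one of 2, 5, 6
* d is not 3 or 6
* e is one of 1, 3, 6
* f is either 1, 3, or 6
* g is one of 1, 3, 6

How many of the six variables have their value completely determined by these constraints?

1

Among the 6 variables, 4 fits only d (and all 6 values in {1, 2, 3, 4, 5, 6} must be used), so d = 4.
e, f, g share exactly the 3 values {1, 3, 6}; by pigeonhole those values go to them, so strike 1, 3, 6 from b, c.
Determined: d=4. The other variables each still have more than one consistent value. That makes 1.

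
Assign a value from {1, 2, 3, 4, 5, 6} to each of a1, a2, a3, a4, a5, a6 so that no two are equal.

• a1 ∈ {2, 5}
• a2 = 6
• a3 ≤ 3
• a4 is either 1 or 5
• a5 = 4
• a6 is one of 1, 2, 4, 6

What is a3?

3

a2 must be 6 (only option left). So a6 can't be 6.
a5's domain is down to {4}, so a5 = 4. Remove 4 from a6.
The 4 still-open variables draw from only 4 values {1, 2, 3, 5}, so each is used; only a3 can be 3, hence a3 = 3.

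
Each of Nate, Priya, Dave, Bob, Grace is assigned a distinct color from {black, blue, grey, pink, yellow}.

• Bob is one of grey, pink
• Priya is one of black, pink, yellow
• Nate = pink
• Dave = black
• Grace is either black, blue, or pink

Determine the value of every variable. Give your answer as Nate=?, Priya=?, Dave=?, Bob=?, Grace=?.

Nate=pink, Priya=yellow, Dave=black, Bob=grey, Grace=blue

Nate's domain is down to {pink}, so Nate = pink. So Priya, Bob, Grace can't be pink.
Dave must be black (only option left). So Priya, Grace can't be black.
Bob must be grey (only option left).
Grace has just one choice, so Grace = blue.
Priya must be yellow (only option left).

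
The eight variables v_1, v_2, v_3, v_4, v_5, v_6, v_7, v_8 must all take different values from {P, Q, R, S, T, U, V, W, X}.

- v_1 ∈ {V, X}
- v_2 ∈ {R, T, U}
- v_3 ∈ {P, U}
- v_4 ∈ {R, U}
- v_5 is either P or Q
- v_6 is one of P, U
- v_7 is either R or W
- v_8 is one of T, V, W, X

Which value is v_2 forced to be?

T

The 8 variables draw from only 8 values {P, Q, R, T, U, V, W, X}, so each is used; only v_5 can be Q, hence v_5 = Q.
v_3 and v_6 share exactly the 2 values {P, U}; by pigeonhole those values go to them, so strike P, U from v_2, v_4.
v_4 must be R (only option left). So v_2, v_7 can't be R.
So v_2 = T.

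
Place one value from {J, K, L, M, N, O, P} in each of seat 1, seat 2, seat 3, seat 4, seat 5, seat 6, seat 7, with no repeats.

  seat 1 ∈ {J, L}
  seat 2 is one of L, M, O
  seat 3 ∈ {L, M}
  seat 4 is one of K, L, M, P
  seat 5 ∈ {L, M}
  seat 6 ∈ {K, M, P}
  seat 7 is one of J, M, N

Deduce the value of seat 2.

The 7 variables together cover exactly {J, K, L, M, N, O, P} — 7 values for 7 variables — and N appears only in seat 7's list, so seat 7 = N.
The 6 still-open variables draw from only 6 values {J, K, L, M, O, P}, so each is used; only seat 1 can be J, hence seat 1 = J.
The 5 still-open variables together cover exactly {K, L, M, O, P} — 5 values for 5 variables — and O appears only in seat 2's list, so seat 2 = O.

O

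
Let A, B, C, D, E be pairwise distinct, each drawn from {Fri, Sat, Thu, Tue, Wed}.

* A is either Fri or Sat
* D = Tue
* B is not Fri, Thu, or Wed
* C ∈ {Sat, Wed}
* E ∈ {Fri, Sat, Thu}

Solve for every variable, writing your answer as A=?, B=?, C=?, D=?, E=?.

A=Fri, B=Sat, C=Wed, D=Tue, E=Thu

D's domain is down to {Tue}, so D = Tue. Remove Tue from B.
That leaves B = Sat. Eliminate Sat elsewhere: A, C, E.
C's domain is down to {Wed}, so C = Wed.
A has just one choice, so A = Fri. Strike Fri from E.
E has just one choice, so E = Thu.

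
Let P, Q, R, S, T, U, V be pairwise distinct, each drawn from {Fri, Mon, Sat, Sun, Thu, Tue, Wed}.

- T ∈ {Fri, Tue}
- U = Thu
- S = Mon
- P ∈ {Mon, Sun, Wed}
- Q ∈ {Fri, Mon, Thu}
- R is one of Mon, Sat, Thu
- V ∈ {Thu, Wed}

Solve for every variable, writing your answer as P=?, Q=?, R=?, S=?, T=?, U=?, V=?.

S has just one choice, so S = Mon. Eliminate Mon elsewhere: P, Q, R.
U has just one choice, so U = Thu. Eliminate Thu elsewhere: Q, R, V.
V has just one choice, so V = Wed. Strike Wed from P.
P must be Sun (only option left).
That leaves Q = Fri. Remove Fri from T.
R must be Sat (only option left).
That leaves T = Tue.

P=Sun, Q=Fri, R=Sat, S=Mon, T=Tue, U=Thu, V=Wed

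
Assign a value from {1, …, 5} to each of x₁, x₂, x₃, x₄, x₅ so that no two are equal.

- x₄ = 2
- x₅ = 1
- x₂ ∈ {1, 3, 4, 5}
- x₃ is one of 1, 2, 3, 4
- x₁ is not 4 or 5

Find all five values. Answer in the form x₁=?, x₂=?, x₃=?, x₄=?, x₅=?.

x₁=3, x₂=5, x₃=4, x₄=2, x₅=1

x₄'s domain is down to {2}, so x₄ = 2. Strike 2 from x₁, x₃.
x₅'s domain is down to {1}, so x₅ = 1. Remove 1 from x₁, x₂, x₃.
x₁ has just one choice, so x₁ = 3. So x₂, x₃ can't be 3.
x₃ must be 4 (only option left). Eliminate 4 elsewhere: x₂.
x₂ must be 5 (only option left).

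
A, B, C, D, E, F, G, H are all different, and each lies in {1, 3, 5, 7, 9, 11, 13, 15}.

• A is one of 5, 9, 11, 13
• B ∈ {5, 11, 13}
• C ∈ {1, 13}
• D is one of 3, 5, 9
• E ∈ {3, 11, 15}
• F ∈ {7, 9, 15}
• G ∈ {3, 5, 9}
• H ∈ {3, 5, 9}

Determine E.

15

The 8 variables draw from only 8 values {1, 3, 5, 7, 9, 11, 13, 15}, so each is used; only C can be 1, hence C = 1.
The 7 still-open variables together cover exactly {3, 5, 7, 9, 11, 13, 15} — 7 values for 7 variables — and 7 appears only in F's list, so F = 7.
Among the 6 still-open variables, 15 fits only E (and all 6 values in {3, 5, 9, 11, 13, 15} must be used), so E = 15.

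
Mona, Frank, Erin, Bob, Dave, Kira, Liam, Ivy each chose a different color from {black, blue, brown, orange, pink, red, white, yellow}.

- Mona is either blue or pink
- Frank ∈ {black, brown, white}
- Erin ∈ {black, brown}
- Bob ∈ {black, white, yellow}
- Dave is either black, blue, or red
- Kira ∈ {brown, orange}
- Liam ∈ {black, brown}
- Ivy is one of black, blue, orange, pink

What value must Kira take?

Among the 8 variables, red fits only Dave (and all 8 values in {black, blue, brown, orange, pink, red, white, yellow} must be used), so Dave = red.
The 7 still-open variables draw from only 7 values {black, blue, brown, orange, pink, white, yellow}, so each is used; only Bob can be yellow, hence Bob = yellow.
Among the 6 still-open variables, white fits only Frank (and all 6 values in {black, blue, brown, orange, pink, white} must be used), so Frank = white.
Erin and Liam share exactly the 2 values {black, brown}; by pigeonhole those values go to them, so strike black, brown from Kira, Ivy.
So Kira = orange.

orange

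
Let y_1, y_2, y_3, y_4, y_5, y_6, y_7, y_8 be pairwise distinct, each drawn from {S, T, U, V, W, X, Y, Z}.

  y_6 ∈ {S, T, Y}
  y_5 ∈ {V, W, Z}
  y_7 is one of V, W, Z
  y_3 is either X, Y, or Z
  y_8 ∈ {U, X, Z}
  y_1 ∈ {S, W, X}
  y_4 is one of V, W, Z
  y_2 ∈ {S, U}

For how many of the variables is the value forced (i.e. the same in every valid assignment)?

2

The 8 variables draw from only 8 values {S, T, U, V, W, X, Y, Z}, so each is used; only y_6 can be T, hence y_6 = T.
The 7 still-open variables together cover exactly {S, U, V, W, X, Y, Z} — 7 values for 7 variables — and Y appears only in y_3's list, so y_3 = Y.
The 3 variables y_4, y_5, y_7 are confined to {V, W, Z}, which locks those values in; drop them from y_1, y_8.
Determined: y_3=Y, y_6=T. The other variables each still have more than one consistent value. That makes 2.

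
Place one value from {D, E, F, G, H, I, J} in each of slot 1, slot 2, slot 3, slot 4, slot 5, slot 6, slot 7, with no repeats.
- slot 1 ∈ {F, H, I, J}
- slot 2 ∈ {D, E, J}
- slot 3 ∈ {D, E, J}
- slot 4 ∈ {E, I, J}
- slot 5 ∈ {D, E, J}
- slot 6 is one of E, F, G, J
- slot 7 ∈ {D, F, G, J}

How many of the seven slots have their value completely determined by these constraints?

Among the 7 variables, H fits only slot 1 (and all 7 values in {D, E, F, G, H, I, J} must be used), so slot 1 = H.
Among the 6 still-open variables, I fits only slot 4 (and all 6 values in {D, E, F, G, I, J} must be used), so slot 4 = I.
The 3 variables slot 2, slot 3, slot 5 are confined to {D, E, J}, which locks those values in; drop them from slot 6, slot 7.
Determined: slot 1=H, slot 4=I. The other slots each still have more than one consistent value. That makes 2.

2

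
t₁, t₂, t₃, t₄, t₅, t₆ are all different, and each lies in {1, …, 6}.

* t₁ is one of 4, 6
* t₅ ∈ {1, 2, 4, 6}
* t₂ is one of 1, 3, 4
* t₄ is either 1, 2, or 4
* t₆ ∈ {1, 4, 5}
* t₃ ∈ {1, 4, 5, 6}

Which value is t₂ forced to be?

Among the 6 variables, 3 fits only t₂ (and all 6 values in {1, 2, 3, 4, 5, 6} must be used), so t₂ = 3.

3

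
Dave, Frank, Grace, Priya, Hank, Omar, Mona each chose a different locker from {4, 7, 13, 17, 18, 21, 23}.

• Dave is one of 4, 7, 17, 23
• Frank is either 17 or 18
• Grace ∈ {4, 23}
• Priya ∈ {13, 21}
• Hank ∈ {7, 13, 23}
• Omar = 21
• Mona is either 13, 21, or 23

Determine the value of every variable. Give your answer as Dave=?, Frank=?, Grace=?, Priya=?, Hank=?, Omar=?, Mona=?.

Omar's domain is down to {21}, so Omar = 21. Eliminate 21 elsewhere: Priya, Mona.
Priya has just one choice, so Priya = 13. So Hank, Mona can't be 13.
That leaves Mona = 23. Strike 23 from Dave, Grace, Hank.
Grace must be 4 (only option left). Remove 4 from Dave.
That leaves Hank = 7. Eliminate 7 elsewhere: Dave.
That leaves Dave = 17. Remove 17 from Frank.
Frank must be 18 (only option left).

Dave=17, Frank=18, Grace=4, Priya=13, Hank=7, Omar=21, Mona=23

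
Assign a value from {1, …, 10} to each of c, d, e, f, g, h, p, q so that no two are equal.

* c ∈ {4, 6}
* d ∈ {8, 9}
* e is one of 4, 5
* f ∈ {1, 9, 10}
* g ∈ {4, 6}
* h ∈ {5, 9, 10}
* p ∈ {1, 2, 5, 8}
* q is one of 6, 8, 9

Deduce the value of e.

5

The 8 variables together cover exactly {1, 2, 4, 5, 6, 8, 9, 10} — 8 values for 8 variables — and 2 appears only in p's list, so p = 2.
The 7 still-open variables draw from only 7 values {1, 4, 5, 6, 8, 9, 10}, so each is used; only f can be 1, hence f = 1.
The 6 still-open variables draw from only 6 values {4, 5, 6, 8, 9, 10}, so each is used; only h can be 10, hence h = 10.
Among the 5 still-open variables, 5 fits only e (and all 5 values in {4, 5, 6, 8, 9} must be used), so e = 5.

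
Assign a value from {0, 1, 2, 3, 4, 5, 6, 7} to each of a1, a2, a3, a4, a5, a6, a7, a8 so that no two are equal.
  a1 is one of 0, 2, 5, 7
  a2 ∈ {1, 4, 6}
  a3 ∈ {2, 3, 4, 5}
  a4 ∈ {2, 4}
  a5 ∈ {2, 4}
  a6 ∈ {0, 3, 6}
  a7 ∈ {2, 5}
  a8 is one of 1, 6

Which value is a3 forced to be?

3

The 8 variables together cover exactly {0, 1, 2, 3, 4, 5, 6, 7} — 8 values for 8 variables — and 7 appears only in a1's list, so a1 = 7.
The 7 still-open variables together cover exactly {0, 1, 2, 3, 4, 5, 6} — 7 values for 7 variables — and 0 appears only in a6's list, so a6 = 0.
The 6 still-open variables together cover exactly {1, 2, 3, 4, 5, 6} — 6 values for 6 variables — and 3 appears only in a3's list, so a3 = 3.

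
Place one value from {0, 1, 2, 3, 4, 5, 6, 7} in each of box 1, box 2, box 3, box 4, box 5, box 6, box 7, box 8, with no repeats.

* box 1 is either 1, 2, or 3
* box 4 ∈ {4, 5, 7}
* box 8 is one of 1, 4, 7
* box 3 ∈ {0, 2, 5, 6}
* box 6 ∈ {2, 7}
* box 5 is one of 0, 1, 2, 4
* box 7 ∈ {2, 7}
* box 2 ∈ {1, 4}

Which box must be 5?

Among the 8 variables, 3 fits only box 1 (and all 8 values in {0, 1, 2, 3, 4, 5, 6, 7} must be used), so box 1 = 3.
Among the 7 still-open variables, 6 fits only box 3 (and all 7 values in {0, 1, 2, 4, 5, 6, 7} must be used), so box 3 = 6.
The 6 still-open variables together cover exactly {0, 1, 2, 4, 5, 7} — 6 values for 6 variables — and 0 appears only in box 5's list, so box 5 = 0.
The 5 still-open variables draw from only 5 values {1, 2, 4, 5, 7}, so each is used; only box 4 can be 5, hence box 4 = 5.

box 4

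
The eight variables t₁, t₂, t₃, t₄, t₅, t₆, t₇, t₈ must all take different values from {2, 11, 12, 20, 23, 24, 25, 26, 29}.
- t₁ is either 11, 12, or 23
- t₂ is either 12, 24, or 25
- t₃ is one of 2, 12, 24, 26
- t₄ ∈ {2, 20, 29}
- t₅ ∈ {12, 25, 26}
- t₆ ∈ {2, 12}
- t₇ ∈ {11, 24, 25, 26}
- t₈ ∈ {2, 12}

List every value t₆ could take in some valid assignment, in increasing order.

2, 12

The 2 variables t₆ and t₈ are confined to {2, 12}, which locks those values in; drop them from t₁, t₂, t₃, t₄, t₅.
t₂, t₃, t₅ between them cover only {24, 25, 26} — a naked triple. Remove those values from t₇.
t₇ must be 11 (only option left). Eliminate 11 elsewhere: t₁.
t₁ has just one choice, so t₁ = 23.
No further eliminations apply; t₆ can still be any of 2, 12.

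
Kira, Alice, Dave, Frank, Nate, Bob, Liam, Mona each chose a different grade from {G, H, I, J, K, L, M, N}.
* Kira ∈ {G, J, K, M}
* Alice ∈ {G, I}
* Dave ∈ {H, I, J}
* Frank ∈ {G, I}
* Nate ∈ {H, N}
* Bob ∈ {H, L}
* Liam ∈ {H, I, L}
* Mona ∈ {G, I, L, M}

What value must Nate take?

N

The 8 variables together cover exactly {G, H, I, J, K, L, M, N} — 8 values for 8 variables — and K appears only in Kira's list, so Kira = K.
The 7 still-open variables draw from only 7 values {G, H, I, J, L, M, N}, so each is used; only Dave can be J, hence Dave = J.
The 6 still-open variables together cover exactly {G, H, I, L, M, N} — 6 values for 6 variables — and M appears only in Mona's list, so Mona = M.
Among the 5 still-open variables, N fits only Nate (and all 5 values in {G, H, I, L, N} must be used), so Nate = N.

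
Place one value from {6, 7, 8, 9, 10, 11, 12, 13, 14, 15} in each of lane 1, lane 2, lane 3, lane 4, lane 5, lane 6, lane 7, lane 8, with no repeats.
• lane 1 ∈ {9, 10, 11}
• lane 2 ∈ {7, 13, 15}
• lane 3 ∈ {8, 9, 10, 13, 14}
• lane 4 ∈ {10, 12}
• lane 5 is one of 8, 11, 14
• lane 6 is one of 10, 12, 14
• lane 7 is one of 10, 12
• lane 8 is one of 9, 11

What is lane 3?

The 2 variables lane 4 and lane 7 are confined to {10, 12}, which locks those values in; drop them from lane 1, lane 3, lane 6.
That leaves lane 6 = 14. So lane 3, lane 5 can't be 14.
The 2 variables lane 1 and lane 8 are confined to {9, 11}, which locks those values in; drop them from lane 3, lane 5.
lane 5's domain is down to {8}, so lane 5 = 8. So lane 3 can't be 8.
So lane 3 = 13.

13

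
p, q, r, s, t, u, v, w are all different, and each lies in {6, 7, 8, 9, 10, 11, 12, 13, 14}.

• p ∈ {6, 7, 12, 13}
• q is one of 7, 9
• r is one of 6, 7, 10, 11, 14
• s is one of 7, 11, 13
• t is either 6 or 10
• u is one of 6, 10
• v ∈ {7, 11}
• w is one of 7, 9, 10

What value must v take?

Among the 8 variables, 12 fits only p (and all 8 values in {6, 7, 9, 10, 11, 12, 13, 14} must be used), so p = 12.
The 7 still-open variables draw from only 7 values {6, 7, 9, 10, 11, 13, 14}, so each is used; only s can be 13, hence s = 13.
The 6 still-open variables draw from only 6 values {6, 7, 9, 10, 11, 14}, so each is used; only r can be 14, hence r = 14.
Among the 5 still-open variables, 11 fits only v (and all 5 values in {6, 7, 9, 10, 11} must be used), so v = 11.

11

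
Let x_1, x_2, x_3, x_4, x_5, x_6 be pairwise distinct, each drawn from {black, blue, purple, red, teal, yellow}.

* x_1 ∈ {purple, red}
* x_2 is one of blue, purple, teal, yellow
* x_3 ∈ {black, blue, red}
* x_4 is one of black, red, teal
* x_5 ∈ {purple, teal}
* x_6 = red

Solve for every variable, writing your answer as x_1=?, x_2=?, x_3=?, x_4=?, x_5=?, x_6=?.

x_6 must be red (only option left). So x_1, x_3, x_4 can't be red.
x_1's domain is down to {purple}, so x_1 = purple. Remove purple from x_2, x_5.
x_5 must be teal (only option left). Remove teal from x_2, x_4.
x_4 must be black (only option left). Remove black from x_3.
That leaves x_3 = blue. So x_2 can't be blue.
x_2's domain is down to {yellow}, so x_2 = yellow.

x_1=purple, x_2=yellow, x_3=blue, x_4=black, x_5=teal, x_6=red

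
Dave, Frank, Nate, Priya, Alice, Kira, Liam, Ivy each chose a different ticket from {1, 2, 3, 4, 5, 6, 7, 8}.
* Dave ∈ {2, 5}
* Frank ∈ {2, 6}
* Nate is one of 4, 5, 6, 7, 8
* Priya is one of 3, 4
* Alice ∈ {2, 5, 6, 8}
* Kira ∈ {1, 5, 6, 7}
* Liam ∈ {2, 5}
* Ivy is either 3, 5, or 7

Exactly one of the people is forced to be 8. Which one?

The 8 variables draw from only 8 values {1, 2, 3, 4, 5, 6, 7, 8}, so each is used; only Kira can be 1, hence Kira = 1.
The 2 variables Dave and Liam are confined to {2, 5}, which locks those values in; drop them from Frank, Nate, Alice, Ivy.
Frank's domain is down to {6}, so Frank = 6. So Nate, Alice can't be 6.
So 8 goes to Alice.

Alice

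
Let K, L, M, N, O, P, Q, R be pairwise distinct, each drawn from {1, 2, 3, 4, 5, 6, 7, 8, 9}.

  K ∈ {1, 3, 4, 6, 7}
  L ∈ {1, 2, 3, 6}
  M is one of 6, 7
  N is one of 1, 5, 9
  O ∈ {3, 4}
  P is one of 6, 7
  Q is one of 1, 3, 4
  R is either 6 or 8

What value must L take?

M and P share exactly the 2 values {6, 7}; by pigeonhole those values go to them, so strike 6, 7 from K, L, R.
That leaves R = 8.
The 3 variables K, O, Q are confined to {1, 3, 4}, which locks those values in; drop them from L, N.
So L = 2.

2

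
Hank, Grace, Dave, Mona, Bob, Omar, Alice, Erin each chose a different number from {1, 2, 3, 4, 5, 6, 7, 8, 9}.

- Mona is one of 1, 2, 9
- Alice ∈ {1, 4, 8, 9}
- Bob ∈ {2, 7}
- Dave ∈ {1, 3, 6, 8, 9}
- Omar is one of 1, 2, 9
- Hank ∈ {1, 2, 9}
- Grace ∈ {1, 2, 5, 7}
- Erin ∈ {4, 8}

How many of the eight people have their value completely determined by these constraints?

2

The 3 variables Hank, Mona, Omar are confined to {1, 2, 9}, which locks those values in; drop them from Grace, Dave, Bob, Alice.
Bob has just one choice, so Bob = 7. Strike 7 from Grace.
Grace has just one choice, so Grace = 5.
Alice and Erin share exactly the 2 values {4, 8}; by pigeonhole those values go to them, so strike 4, 8 from Dave.
Determined: Grace=5, Bob=7. The other people each still have more than one consistent value. That makes 2.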